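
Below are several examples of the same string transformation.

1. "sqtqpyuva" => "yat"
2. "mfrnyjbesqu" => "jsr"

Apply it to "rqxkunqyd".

Rule — keep one character in every 3, starting at position 3 (positions 3rd, 6th, 9th, ...), then move the first character to the end.
"rqxkunqyd" → "xnd" → "ndx".

ndx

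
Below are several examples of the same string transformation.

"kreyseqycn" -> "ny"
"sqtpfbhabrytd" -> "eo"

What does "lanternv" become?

yg

Looking at the pairs, the operation is to shift every letter 11 places forward in the alphabet (wrapping around), then keep only the last 2 characters.
Applying that to "lanternv" gives "yg".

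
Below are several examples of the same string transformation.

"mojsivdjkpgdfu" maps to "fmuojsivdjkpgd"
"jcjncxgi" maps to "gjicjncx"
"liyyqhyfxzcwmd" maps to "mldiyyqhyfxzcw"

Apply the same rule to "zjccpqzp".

zzpjccpq

What's happening: swap the first and last characters, then move the last 2 characters to the front (rotate right by 2).
On "zjccpqzp": the first step gives "pjccpqzz", and the second then gives "zzpjccpq".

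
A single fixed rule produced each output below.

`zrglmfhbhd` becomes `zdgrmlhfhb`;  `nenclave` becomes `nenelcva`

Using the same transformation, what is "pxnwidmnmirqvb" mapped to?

pbnxiwmdmnrivq

Each output is the input with this applied: move the last character to the front, then swap each adjacent pair of characters (1↔2, 3↔4, ...).
Working it through for "pxnwidmnmirqvb": intermediate "bpxnwidmnmirqv", final "pbnxiwmdmnrivq".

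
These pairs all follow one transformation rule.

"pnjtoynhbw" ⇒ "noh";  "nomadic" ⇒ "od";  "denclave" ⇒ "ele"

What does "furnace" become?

In each case the input is transformed by: keep one character in every 3, starting at position 2 (positions 2nd, 5th, 8th, ...).
So "furnace" becomes "ua".

ua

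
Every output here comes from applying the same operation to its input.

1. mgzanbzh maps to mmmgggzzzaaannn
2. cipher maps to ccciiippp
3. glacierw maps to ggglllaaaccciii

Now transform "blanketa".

bbblllaaannnkkk

Looking at the pairs, the operation is to delete the last 3 characters, then repeat every character 3 times.
For "blanketa", step one produces "blank"; step two turns that into "bbblllaaannnkkk".
(Check on "cipher": → "cip" → "ccciiippp" ✓)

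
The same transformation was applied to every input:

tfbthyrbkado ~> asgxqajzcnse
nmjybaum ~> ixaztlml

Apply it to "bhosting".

nrshmfag

What's happening: shift every letter 1 place backward in the alphabet (wrapping around), then move the first 2 characters to the end (rotate left by 2).
"bhosting" → "agnrshmf" → "nrshmfag".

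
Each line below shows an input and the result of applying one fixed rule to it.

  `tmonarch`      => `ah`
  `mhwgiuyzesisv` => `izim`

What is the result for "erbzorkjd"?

ojr

The rule is to move the first 2 characters to the end (rotate left by 2), then keep one character in every 3, starting at position 3 (positions 3rd, 6th, 9th, ...).
On "erbzorkjd": the first step gives "bzorkjder", and the second then gives "ojr".
(Check on "mhwgiuyzesisv": → "wgiuyzesisvmh" → "izim" ✓)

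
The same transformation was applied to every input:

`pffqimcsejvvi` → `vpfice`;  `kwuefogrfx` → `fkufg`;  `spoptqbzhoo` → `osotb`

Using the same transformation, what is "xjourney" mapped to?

exor

Looking at the pairs, the operation is to move the last 3 characters to the front (rotate right by 3), then keep every other character starting from the second (positions 2nd, 4th, 6th, ...).
On "xjourney": the first step gives "neyxjour", and the second then gives "exor".
(Check on "pffqimcsejvvi": → "vvipffqimcsej" → "vpfice" ✓)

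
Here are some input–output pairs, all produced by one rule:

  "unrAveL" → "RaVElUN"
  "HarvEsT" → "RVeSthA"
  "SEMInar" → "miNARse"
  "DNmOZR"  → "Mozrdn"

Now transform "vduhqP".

Looking at the pairs, the operation is to flip the case of every letter, then move the first 2 characters to the end (rotate left by 2).
For "vduhqP", step one produces "VDUHQp"; step two turns that into "UHQpVD".

UHQpVD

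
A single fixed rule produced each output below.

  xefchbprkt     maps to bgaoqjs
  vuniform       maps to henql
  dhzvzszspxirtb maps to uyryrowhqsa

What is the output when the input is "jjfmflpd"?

lekoc

In each case the input is transformed by: delete the first 3 characters, then shift every letter 1 place backward in the alphabet (wrapping around).
For "jjfmflpd", step one produces "mflpd"; step two turns that into "lekoc".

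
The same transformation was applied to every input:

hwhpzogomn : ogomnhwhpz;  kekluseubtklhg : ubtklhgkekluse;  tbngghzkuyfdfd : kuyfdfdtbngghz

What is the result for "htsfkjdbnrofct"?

What's happening: swap the front and back halves of the string.
Applying that to "htsfkjdbnrofct" gives "bnrofcthtsfkjd".

bnrofcthtsfkjd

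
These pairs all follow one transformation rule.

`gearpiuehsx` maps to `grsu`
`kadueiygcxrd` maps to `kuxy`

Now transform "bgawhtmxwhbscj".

Looking at the pairs, the operation is to keep one character in every 3, starting at position 1 (positions 1st, 4th, 7th, ...), then sort the characters into alphabetical order.
On "bgawhtmxwhbscj" that produces "bchmw".

bchmw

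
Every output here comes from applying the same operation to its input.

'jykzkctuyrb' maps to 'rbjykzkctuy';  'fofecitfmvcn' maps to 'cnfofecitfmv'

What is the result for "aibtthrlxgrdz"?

dzaibtthrlxgr

In each case the input is transformed by: move the last 2 characters to the front (rotate right by 2).
Applying that to "aibtthrlxgrdz" gives "dzaibtthrlxgr".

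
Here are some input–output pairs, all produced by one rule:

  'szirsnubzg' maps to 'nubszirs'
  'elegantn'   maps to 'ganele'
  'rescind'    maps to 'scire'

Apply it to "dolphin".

lphdo

Looking at the pairs, the operation is to delete the last 2 characters, then move the last 3 characters to the front (rotate right by 3).
"dolphin" → "lphdo".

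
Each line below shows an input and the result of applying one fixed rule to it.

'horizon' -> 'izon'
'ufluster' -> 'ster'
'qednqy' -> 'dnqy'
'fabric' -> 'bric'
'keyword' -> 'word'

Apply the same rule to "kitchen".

The pattern: keep only the last 4 characters.
Applying that to "kitchen" gives "chen".

chen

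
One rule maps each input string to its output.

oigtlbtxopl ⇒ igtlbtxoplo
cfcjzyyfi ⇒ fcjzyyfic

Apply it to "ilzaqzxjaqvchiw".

What's happening: move the first character to the end.
On "ilzaqzxjaqvchiw" that produces "lzaqzxjaqvchiwi".

lzaqzxjaqvchiwi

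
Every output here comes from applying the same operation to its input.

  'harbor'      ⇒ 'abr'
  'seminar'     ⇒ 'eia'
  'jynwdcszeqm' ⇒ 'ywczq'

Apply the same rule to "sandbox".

Each output is the input with this applied: keep every other character starting from the second (positions 2nd, 4th, 6th, ...).
"sandbox" → "ado".

ado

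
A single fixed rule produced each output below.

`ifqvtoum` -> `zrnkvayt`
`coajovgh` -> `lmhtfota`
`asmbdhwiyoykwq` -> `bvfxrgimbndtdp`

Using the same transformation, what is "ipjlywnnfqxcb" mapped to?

hgnuoqdbsskvc

What's happening: move the last 2 characters to the front (rotate right by 2), then shift every letter 5 places forward in the alphabet (wrapping around).
For "ipjlywnnfqxcb", step one produces "cbipjlywnnfqx"; step two turns that into "hgnuoqdbsskvc".
(Check on "coajovgh": → "ghcoajov" → "lmhtfota" ✓)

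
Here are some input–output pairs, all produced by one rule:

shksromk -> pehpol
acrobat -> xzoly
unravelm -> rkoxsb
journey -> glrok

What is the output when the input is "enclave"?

Looking at the pairs, the operation is to delete the last 2 characters, then shift every letter 3 places backward in the alphabet (wrapping around).
"enclave" → "encla" → "bkzix".

bkzix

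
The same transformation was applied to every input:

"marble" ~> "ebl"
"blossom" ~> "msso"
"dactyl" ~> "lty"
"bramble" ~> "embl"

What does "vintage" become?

Looking at the pairs, the operation is to delete the first 3 characters, then move the last character to the front.
Doing the same to "vintage": "etag".

etag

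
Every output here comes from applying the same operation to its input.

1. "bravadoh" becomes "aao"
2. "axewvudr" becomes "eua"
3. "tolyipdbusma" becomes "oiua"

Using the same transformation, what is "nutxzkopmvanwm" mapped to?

Rule — move the first character to the end, then keep only the vowels.
For "nutxzkopmvanwm", step one produces "utxzkopmvanwmn"; step two turns that into "uoa".
(Check on "bravadoh": → "ravadohb" → "aao" ✓)

uoa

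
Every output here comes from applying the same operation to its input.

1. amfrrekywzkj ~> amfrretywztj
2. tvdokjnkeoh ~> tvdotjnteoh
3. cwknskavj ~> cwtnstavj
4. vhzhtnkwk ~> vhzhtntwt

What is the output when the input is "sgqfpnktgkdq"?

sgqfpnttgtdq

The pattern: replace every "k" with "t".
"sgqfpnktgkdq" → "sgqfpnttgtdq".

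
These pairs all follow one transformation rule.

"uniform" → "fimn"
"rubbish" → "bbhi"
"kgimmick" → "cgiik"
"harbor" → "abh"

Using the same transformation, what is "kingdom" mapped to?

dgik

What's happening: sort the characters into alphabetical order, then delete the last 3 characters.
Working it through for "kingdom": intermediate "dgikmno", final "dgik".
(Check on "rubbish": → "bbhirsu" → "bbhi" ✓)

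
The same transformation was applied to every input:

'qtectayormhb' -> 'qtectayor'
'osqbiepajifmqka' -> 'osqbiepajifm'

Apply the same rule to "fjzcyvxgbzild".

fjzcyvxgbz

The rule is to delete the last 3 characters.
So "fjzcyvxgbzild" becomes "fjzcyvxgbz".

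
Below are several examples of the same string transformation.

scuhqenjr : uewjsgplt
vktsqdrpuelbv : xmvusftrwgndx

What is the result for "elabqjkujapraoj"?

The transformation: shift every letter 2 places forward in the alphabet (wrapping around).
"elabqjkujapraoj" → "gncdslmwlcrtcql".

gncdslmwlcrtcql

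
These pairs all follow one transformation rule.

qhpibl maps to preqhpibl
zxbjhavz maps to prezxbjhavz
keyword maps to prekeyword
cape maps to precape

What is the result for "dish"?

Each output is the input with this applied: prepend "pre".
On "dish" that produces "predish".

predish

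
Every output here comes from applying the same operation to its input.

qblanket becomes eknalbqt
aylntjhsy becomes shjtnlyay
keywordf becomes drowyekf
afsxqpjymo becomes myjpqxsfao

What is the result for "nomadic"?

idamonc

The rule is to reverse the string, then move the first character to the end.
On "nomadic": the first step gives "cidamon", and the second then gives "idamonc".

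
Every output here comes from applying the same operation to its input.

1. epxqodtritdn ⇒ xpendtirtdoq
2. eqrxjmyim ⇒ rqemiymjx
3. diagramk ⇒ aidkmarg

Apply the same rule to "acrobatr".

rcartabo

What's happening: move the first 3 characters to the end (rotate left by 3), then reverse the string.
Doing the same to "acrobatr": "rcartabo".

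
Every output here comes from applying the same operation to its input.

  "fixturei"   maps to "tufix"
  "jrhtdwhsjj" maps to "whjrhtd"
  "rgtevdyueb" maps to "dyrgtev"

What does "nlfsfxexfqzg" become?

The pattern: delete the last 3 characters, then move the last 2 characters to the front (rotate right by 2).
On "nlfsfxexfqzg" that produces "xfnlfsfxe".

xfnlfsfxe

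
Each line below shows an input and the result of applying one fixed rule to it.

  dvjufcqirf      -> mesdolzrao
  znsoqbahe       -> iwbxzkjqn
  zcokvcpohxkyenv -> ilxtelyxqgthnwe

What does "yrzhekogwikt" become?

Looking at the pairs, the operation is to shift every letter 9 places forward in the alphabet (wrapping around).
So "yrzhekogwikt" becomes "haiqntxpfrtc".

haiqntxpfrtc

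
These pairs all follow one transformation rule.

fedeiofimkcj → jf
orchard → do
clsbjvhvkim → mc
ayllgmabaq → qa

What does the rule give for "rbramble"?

Looking at the pairs, the operation is to move the first character to the end, then keep only the last 2 characters.
Starting from "rbramble": after the first operation, "brambler"; after the second, "er".

er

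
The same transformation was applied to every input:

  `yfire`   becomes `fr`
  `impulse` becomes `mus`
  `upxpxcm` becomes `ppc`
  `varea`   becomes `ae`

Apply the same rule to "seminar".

Looking at the pairs, the operation is to keep every other character starting from the second (positions 2nd, 4th, 6th, ...).
"seminar" → "eia".

eia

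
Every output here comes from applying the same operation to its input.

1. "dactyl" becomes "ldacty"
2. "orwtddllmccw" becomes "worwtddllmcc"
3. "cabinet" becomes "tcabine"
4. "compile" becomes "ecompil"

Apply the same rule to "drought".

What's happening: move the last character to the front.
Applying that to "drought" gives "tdrough".

tdrough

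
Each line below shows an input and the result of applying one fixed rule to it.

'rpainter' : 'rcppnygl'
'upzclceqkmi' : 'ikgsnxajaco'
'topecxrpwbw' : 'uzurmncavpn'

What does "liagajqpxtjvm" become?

htkjgyeyhonvr

In each case the input is transformed by: move the last 3 characters to the front (rotate right by 3), then shift every letter 2 places backward in the alphabet (wrapping around).
For "liagajqpxtjvm", step one produces "jvmliagajqpxt"; step two turns that into "htkjgyeyhonvr".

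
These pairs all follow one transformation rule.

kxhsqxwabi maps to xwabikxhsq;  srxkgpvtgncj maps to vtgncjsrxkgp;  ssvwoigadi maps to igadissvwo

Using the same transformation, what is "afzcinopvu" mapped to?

The pattern: swap the front and back halves of the string.
On "afzcinopvu" that produces "nopvuafzci".

nopvuafzci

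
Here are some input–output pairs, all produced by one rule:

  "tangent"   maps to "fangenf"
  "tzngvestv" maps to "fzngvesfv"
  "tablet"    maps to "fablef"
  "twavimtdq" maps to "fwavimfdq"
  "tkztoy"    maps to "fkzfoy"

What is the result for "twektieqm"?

The pattern: replace every "t" with "f".
Doing the same to "twektieqm": "fwekfieqm".

fwekfieqm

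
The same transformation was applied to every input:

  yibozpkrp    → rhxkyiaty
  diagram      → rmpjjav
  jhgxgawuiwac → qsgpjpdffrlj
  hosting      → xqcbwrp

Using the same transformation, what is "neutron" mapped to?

Each output is the input with this applied: swap each adjacent pair of characters (1↔2, 3↔4, ...), then shift every letter 9 places forward in the alphabet (wrapping around).
Working it through for "neutron": intermediate "entuorn", final "nwcdxaw".

nwcdxaw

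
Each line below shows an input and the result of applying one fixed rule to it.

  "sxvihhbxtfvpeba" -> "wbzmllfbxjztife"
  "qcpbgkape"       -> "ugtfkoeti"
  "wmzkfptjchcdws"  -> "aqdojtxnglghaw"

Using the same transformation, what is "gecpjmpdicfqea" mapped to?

The pattern: shift every letter 4 places forward in the alphabet (wrapping around).
On "gecpjmpdicfqea" that produces "kigtnqthmgjuie".

kigtnqthmgjuie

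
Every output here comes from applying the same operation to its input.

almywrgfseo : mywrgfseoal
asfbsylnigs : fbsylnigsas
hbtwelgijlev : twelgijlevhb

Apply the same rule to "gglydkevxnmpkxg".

lydkevxnmpkxggg

The pattern: move the first 2 characters to the end (rotate left by 2).
On "gglydkevxnmpkxg" that produces "lydkevxnmpkxggg".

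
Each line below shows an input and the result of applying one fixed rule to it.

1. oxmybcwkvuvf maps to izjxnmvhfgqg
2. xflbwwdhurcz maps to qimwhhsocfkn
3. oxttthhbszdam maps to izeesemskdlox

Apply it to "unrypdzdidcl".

Looking at the pairs, the operation is to shift every letter 11 places forward in the alphabet (wrapping around), then swap each adjacent pair of characters (1↔2, 3↔4, ...).
Applying both steps to "unrypdzdidcl": "fycjaokotonw", then "yfjcoaokotwn".

yfjcoaokotwn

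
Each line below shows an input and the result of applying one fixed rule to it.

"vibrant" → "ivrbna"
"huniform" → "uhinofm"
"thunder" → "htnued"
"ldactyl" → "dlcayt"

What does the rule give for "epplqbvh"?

pelpbqh

Each output is the input with this applied: swap each adjacent pair of characters (1↔2, 3↔4, ...), then delete the last character.
So "epplqbvh" becomes "pelpbqh".
(Check on "ldactyl": → "dlcaytl" → "dlcayt" ✓)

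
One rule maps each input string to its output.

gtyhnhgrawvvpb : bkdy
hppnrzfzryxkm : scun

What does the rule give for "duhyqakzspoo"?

What's happening: keep one character in every 3, starting at position 3 (positions 3rd, 6th, 9th, ...), then shift every letter 3 places forward in the alphabet (wrapping around).
On "duhyqakzspoo": the first step gives "haso", and the second then gives "kdvr".

kdvr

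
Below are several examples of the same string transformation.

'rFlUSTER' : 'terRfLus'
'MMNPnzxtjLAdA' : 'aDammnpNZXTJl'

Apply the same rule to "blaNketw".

Rule — move the last 3 characters to the front (rotate right by 3), then flip the case of every letter.
Starting from "blaNketw": after the first operation, "etwblaNk"; after the second, "ETWBLAnK".
(Check on "MMNPnzxtjLAdA": → "AdAMMNPnzxtjL" → "aDammnpNZXTJl" ✓)

ETWBLAnK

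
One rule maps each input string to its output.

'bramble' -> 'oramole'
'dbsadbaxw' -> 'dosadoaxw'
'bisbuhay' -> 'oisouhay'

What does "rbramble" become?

What's happening: replace every "b" with "o".
For "rbramble" the result is "roramole".

roramole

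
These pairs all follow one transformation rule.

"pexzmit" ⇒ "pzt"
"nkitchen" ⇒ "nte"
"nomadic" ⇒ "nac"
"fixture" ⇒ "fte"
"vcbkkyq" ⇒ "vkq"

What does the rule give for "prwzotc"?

What's happening: keep one character in every 3, starting at position 1 (positions 1st, 4th, 7th, ...).
Doing the same to "prwzotc": "pzc".

pzc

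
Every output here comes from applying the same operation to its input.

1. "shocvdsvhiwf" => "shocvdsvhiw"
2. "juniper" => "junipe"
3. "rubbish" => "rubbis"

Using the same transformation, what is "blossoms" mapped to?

blossom

The transformation: delete the last character.
"blossoms" → "blossom".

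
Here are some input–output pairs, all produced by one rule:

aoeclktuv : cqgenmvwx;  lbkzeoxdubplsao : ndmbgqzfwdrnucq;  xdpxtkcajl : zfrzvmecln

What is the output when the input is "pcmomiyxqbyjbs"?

reoqokazsdaldu

The transformation: shift every letter 2 places forward in the alphabet (wrapping around).
Doing the same to "pcmomiyxqbyjbs": "reoqokazsdaldu".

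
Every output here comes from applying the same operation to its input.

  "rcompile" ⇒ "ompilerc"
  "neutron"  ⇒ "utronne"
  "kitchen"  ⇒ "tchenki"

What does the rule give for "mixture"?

The transformation: move the first 2 characters to the end (rotate left by 2).
On "mixture" that produces "xturemi".

xturemi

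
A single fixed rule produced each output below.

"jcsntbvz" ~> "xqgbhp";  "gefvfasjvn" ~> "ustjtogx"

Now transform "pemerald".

Looking at the pairs, the operation is to delete the last 2 characters, then shift every letter 12 places backward in the alphabet (wrapping around).
For "pemerald", step one produces "pemera"; step two turns that into "dsasfo".

dsasfo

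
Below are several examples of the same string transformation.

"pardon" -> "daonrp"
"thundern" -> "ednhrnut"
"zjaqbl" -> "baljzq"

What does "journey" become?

jeonury

What's happening: sort the characters into alphabetical order, then swap each adjacent pair of characters (1↔2, 3↔4, ...).
"journey" → "ejnoruy" → "jeonury".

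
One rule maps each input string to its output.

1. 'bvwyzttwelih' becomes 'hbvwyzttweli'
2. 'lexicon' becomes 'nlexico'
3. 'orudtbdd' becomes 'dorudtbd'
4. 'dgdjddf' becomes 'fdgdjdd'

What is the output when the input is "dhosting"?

gdhostin

The transformation: move the last character to the front.
Applying that to "dhosting" gives "gdhostin".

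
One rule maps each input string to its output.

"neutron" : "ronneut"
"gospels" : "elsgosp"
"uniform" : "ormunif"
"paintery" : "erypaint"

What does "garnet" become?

The rule is to move the last 3 characters to the front (rotate right by 3).
Doing the same to "garnet": "netgar".

netgar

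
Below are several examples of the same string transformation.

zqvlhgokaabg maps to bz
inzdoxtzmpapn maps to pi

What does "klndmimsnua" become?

Each output is the input with this applied: swap the first and last characters, then keep only the last 2 characters.
"klndmimsnua" → "alndmimsnuk" → "uk".
(Check on "inzdoxtzmpapn": → "nnzdoxtzmpapi" → "pi" ✓)

uk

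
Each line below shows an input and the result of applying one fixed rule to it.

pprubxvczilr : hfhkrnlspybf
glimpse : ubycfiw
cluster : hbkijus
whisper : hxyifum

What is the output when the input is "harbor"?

hqhrex

What's happening: shift every letter 10 places backward in the alphabet (wrapping around), then swap the first and last characters.
On "harbor" that produces "hqhrex".
(Check on "pprubxvczilr": → "ffhkrnlspybh" → "hfhkrnlspybf" ✓)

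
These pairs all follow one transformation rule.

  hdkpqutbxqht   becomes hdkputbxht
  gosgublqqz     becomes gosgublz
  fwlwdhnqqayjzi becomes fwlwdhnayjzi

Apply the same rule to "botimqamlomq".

botimamlom

In each case the input is transformed by: remove every "q".
On "botimqamlomq" that produces "botimamlom".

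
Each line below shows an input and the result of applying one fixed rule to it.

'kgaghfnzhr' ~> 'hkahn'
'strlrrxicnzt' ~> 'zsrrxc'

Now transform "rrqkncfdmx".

The transformation: move the last 2 characters to the front (rotate right by 2), then keep every other character starting from the first (positions 1st, 3rd, 5th, ...).
For "rrqkncfdmx", step one produces "mxrrqkncfd"; step two turns that into "mrqnf".

mrqnf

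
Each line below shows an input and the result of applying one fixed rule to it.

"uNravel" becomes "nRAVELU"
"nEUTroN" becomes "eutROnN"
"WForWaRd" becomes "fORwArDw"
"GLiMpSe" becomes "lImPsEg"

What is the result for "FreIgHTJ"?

REiGhtjf

Rule — move the first character to the end, then flip the case of every letter.
"FreIgHTJ" → "reIgHTJF" → "REiGhtjf".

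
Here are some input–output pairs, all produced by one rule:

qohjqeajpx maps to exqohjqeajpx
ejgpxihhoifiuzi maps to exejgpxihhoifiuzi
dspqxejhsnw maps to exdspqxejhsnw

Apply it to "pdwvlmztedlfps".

The rule is to prepend "ex".
So "pdwvlmztedlfps" becomes "expdwvlmztedlfps".

expdwvlmztedlfps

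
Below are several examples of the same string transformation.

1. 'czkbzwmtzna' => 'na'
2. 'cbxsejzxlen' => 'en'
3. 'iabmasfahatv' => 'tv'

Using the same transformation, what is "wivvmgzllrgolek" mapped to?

Each output is the input with this applied: keep only the last 2 characters.
So "wivvmgzllrgolek" becomes "ek".

ek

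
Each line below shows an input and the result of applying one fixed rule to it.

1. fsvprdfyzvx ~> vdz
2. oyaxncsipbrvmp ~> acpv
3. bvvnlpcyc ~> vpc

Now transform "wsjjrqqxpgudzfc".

Looking at the pairs, the operation is to keep one character in every 3, starting at position 3 (positions 3rd, 6th, 9th, ...).
Doing the same to "wsjjrqqxpgudzfc": "jqpdc".

jqpdc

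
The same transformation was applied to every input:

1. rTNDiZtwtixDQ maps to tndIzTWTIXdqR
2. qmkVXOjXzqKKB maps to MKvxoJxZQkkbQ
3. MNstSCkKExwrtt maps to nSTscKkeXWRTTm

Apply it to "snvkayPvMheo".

NVKAYpVmHEOS

What's happening: move the first character to the end, then flip the case of every letter.
"snvkayPvMheo" → "nvkayPvMheos" → "NVKAYpVmHEOS".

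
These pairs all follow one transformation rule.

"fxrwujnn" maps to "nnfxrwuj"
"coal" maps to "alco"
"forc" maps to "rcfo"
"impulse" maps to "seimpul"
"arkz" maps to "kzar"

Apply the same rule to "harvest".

Each output is the input with this applied: move the last 2 characters to the front (rotate right by 2).
So "harvest" becomes "stharve".

stharve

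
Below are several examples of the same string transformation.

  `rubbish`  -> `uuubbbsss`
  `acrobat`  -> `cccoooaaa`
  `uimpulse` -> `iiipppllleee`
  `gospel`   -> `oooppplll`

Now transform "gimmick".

The pattern: keep every other character starting from the second (positions 2nd, 4th, 6th, ...), then repeat every character 3 times.
Working it through for "gimmick": intermediate "imc", final "iiimmmccc".

iiimmmccc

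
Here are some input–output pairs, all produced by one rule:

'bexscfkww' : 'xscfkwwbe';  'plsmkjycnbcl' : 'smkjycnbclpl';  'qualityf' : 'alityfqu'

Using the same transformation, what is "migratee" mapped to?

Each output is the input with this applied: move the first 2 characters to the end (rotate left by 2).
On "migratee" that produces "grateemi".

grateemi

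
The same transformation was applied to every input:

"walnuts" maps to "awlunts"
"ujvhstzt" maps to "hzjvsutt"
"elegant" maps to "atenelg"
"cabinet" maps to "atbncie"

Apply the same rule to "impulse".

euislpm

Each output is the input with this applied: sort the characters into alphabetical order, then take characters alternately from the front and the back (1st, last, 2nd, 2nd-last, ...).
For "impulse", step one produces "eilmpsu"; step two turns that into "euislpm".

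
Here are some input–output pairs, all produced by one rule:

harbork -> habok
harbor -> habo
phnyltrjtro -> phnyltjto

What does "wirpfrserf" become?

wipfsef

The pattern: remove every "r".
Applying that to "wirpfrserf" gives "wipfsef".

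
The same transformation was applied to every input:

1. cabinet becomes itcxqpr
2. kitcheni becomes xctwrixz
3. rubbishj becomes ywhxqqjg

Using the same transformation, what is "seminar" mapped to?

gpcxbth

The pattern: shift every letter 11 places backward in the alphabet (wrapping around), then reverse the string.
"seminar" → "gpcxbth".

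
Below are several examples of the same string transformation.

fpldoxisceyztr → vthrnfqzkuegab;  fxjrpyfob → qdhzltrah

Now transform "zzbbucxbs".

dubbddwez

In each case the input is transformed by: shift every letter 2 places forward in the alphabet (wrapping around), then move the last 2 characters to the front (rotate right by 2).
Working it through for "zzbbucxbs": intermediate "bbddwezdu", final "dubbddwez".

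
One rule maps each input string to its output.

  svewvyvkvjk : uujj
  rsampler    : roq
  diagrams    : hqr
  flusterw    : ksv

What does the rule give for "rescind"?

Rule — shift every letter 1 place backward in the alphabet (wrapping around), then keep one character in every 3, starting at position 2 (positions 2nd, 5th, 8th, ...).
"rescind" → "qdrbhmc" → "dh".
(Check on "flusterw": → "ektrsdqv" → "ksv" ✓)

dh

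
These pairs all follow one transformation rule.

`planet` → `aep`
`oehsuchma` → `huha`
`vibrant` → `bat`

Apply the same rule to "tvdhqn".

Each output is the input with this applied: move the first character to the end, then keep every other character starting from the second (positions 2nd, 4th, 6th, ...).
Applying both steps to "tvdhqn": "vdhqnt", then "dqt".

dqt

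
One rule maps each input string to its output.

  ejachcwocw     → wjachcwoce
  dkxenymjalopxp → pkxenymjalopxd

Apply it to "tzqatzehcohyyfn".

nzqatzehcohyyft

The transformation: swap the first and last characters.
Doing the same to "tzqatzehcohyyfn": "nzqatzehcohyyft".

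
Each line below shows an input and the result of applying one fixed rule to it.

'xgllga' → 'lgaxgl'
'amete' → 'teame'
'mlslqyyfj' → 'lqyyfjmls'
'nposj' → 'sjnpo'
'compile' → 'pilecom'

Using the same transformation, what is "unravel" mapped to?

avelunr

Rule — move the first 3 characters to the end (rotate left by 3).
On "unravel" that produces "avelunr".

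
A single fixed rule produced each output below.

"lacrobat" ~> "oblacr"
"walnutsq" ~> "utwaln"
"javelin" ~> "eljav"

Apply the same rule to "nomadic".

adnom

The pattern: delete the last 2 characters, then move the last 2 characters to the front (rotate right by 2).
For "nomadic", step one produces "nomad"; step two turns that into "adnom".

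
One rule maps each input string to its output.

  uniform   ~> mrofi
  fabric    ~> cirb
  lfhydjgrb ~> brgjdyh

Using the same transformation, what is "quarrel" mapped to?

What's happening: reverse the string, then delete the last 2 characters.
So "quarrel" becomes "lerra".
(Check on "lfhydjgrb": → "brgjdyhfl" → "brgjdyh" ✓)

lerra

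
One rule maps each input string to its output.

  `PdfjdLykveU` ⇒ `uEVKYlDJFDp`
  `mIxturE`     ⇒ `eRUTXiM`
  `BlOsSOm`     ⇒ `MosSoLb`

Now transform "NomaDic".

CIdAMOn

In each case the input is transformed by: reverse the string, then flip the case of every letter.
"NomaDic" → "ciDamoN" → "CIdAMOn".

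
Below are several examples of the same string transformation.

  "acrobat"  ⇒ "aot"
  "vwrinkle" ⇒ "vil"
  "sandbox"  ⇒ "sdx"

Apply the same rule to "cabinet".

cit

The rule is to keep one character in every 3, starting at position 1 (positions 1st, 4th, 7th, ...).
For "cabinet" the result is "cit".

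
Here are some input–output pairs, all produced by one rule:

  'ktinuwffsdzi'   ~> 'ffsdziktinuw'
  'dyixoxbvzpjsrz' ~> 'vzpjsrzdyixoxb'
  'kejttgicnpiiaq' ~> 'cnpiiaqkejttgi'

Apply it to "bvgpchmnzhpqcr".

nzhpqcrbvgpchm

The rule is to swap the front and back halves of the string.
For "bvgpchmnzhpqcr" the result is "nzhpqcrbvgpchm".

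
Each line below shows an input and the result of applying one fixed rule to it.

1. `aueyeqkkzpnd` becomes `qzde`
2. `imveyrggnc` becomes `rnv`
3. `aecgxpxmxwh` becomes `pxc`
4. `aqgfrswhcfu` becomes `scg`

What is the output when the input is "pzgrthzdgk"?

hgg

The rule is to keep one character in every 3, starting at position 3 (positions 3rd, 6th, 9th, ...), then move the first character to the end.
On "pzgrthzdgk": the first step gives "ghg", and the second then gives "hgg".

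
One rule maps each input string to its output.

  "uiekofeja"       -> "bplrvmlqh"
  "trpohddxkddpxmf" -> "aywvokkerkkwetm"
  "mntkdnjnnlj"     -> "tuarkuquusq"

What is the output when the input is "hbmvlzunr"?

Rule — shift every letter 7 places forward in the alphabet (wrapping around).
For "hbmvlzunr" the result is "oitcsgbuy".

oitcsgbuy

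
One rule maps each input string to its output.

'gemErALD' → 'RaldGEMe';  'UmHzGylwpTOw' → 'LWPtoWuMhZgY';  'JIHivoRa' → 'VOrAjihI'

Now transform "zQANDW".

The transformation: swap the front and back halves of the string, then flip the case of every letter.
On "zQANDW": the first step gives "NDWzQA", and the second then gives "ndwZqa".

ndwZqa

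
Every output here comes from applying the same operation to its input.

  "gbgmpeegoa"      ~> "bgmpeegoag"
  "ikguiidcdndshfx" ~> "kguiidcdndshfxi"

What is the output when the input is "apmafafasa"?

Each output is the input with this applied: move the first character to the end.
Applying that to "apmafafasa" gives "pmafafasaa".

pmafafasaa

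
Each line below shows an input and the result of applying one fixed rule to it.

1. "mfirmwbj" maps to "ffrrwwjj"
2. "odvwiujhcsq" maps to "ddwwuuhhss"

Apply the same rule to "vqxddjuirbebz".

The pattern: keep every other character starting from the second (positions 2nd, 4th, 6th, ...), then double every character.
Working it through for "vqxddjuirbebz": intermediate "qdjibb", final "qqddjjiibbbb".

qqddjjiibbbb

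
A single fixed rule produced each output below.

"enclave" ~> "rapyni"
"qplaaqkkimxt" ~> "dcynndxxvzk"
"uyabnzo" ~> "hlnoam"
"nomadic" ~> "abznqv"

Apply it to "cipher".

pvcur

What's happening: shift every letter 13 places forward in the alphabet (wrapping around) — i.e. ROT13, then delete the last character.
Doing the same to "cipher": "pvcur".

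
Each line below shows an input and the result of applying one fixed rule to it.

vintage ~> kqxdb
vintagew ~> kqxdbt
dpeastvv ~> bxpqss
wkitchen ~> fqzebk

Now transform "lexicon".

What's happening: delete the first 2 characters, then shift every letter 3 places backward in the alphabet (wrapping around).
Doing the same to "lexicon": "ufzlk".

ufzlk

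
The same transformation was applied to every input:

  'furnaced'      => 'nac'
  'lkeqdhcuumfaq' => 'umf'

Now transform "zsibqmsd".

The transformation: move the last 2 characters to the front (rotate right by 2), then keep only the last 3 characters.
Starting from "zsibqmsd": after the first operation, "sdzsibqm"; after the second, "bqm".

bqm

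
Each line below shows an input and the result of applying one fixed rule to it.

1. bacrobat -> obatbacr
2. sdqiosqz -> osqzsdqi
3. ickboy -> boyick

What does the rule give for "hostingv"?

ingvhost

Each output is the input with this applied: swap the front and back halves of the string.
Doing the same to "hostingv": "ingvhost".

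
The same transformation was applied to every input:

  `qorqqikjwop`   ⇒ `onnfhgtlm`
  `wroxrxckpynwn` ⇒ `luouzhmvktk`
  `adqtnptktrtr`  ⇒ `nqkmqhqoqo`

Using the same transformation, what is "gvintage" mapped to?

fkqxdb

The pattern: delete the first 2 characters, then shift every letter 3 places backward in the alphabet (wrapping around).
Applying both steps to "gvintage": "intage", then "fkqxdb".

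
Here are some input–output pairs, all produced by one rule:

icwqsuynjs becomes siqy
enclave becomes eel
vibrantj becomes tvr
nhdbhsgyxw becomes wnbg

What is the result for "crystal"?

Each output is the input with this applied: keep one character in every 3, starting at position 1 (positions 1st, 4th, 7th, ...), then move the last character to the front.
"crystal" → "lcs".

lcs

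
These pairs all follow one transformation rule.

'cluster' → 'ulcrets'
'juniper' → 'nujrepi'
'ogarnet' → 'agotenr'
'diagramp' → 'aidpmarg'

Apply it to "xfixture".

ifxerutx

The transformation: reverse the string, then move the last 3 characters to the front (rotate right by 3).
"xfixture" → "erutxifx" → "ifxerutx".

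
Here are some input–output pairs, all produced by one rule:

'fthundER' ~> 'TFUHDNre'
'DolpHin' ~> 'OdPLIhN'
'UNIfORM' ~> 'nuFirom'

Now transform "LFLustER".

In each case the input is transformed by: swap each adjacent pair of characters (1↔2, 3↔4, ...), then flip the case of every letter.
So "LFLustER" becomes "flUlTSre".
(Check on "DolpHin": → "oDpliHn" → "OdPLIhN" ✓)

flUlTSre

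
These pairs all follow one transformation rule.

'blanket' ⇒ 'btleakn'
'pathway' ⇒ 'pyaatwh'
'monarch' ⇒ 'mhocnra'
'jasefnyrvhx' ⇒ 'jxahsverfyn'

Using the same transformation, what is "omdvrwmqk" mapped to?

The rule is to take characters alternately from the front and the back (1st, last, 2nd, 2nd-last, ...).
So "omdvrwmqk" becomes "okmqdmvwr".

okmqdmvwr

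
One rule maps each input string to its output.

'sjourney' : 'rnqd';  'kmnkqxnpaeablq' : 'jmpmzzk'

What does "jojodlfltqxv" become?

iicesw

What's happening: shift every letter 1 place backward in the alphabet (wrapping around), then keep every other character starting from the first (positions 1st, 3rd, 5th, ...).
Doing the same to "jojodlfltqxv": "iicesw".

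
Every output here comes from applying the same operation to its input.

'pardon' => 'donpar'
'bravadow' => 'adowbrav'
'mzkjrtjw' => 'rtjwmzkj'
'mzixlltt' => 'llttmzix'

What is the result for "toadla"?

In each case the input is transformed by: swap the front and back halves of the string.
Doing the same to "toadla": "dlatoa".

dlatoa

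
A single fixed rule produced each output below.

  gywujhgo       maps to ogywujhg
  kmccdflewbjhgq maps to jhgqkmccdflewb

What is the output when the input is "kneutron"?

nkneutro

The transformation: move the first 3 characters to the end (rotate left by 3), then swap the front and back halves of the string.
On "kneutron": the first step gives "utronkne", and the second then gives "nkneutro".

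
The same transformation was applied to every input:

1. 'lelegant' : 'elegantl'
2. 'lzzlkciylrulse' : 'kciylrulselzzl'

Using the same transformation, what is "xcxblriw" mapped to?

cxblriwx

In each case the input is transformed by: move the last 3 characters to the front (rotate right by 3), then swap the front and back halves of the string.
"xcxblriw" → "riwxcxbl" → "cxblriwx".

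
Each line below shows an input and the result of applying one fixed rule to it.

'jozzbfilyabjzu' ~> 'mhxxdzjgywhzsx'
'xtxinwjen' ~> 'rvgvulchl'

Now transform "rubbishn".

The pattern: shift every letter 2 places backward in the alphabet (wrapping around), then swap each adjacent pair of characters (1↔2, 3↔4, ...).
For "rubbishn", step one produces "pszzgqfl"; step two turns that into "spzzqglf".

spzzqglf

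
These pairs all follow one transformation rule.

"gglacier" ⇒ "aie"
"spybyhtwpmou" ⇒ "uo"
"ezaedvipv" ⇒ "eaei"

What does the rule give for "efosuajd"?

Rule — move the last character to the front, then keep only the vowels.
Applying both steps to "efosuajd": "defosuaj", then "eoua".

eoua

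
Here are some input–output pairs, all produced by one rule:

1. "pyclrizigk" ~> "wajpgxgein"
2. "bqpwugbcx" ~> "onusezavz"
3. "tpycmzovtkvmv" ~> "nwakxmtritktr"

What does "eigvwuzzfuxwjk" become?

getusxxdsvuhic

Looking at the pairs, the operation is to shift every letter 2 places backward in the alphabet (wrapping around), then move the first character to the end.
On "eigvwuzzfuxwjk": the first step gives "cgetusxxdsvuhi", and the second then gives "getusxxdsvuhic".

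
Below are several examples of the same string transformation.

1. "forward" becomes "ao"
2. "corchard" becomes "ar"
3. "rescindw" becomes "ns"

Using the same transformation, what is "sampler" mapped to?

la

The rule is to reverse the string, then keep one character in every 3, starting at position 3 (positions 3rd, 6th, 9th, ...).
Working it through for "sampler": intermediate "relpmas", final "la".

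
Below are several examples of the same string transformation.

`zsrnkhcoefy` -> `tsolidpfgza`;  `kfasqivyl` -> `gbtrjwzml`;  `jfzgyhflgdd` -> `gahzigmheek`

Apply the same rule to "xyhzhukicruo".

The rule is to shift every letter 1 place forward in the alphabet (wrapping around), then move the first character to the end.
Starting from "xyhzhukicruo": after the first operation, "yziaivljdsvp"; after the second, "ziaivljdsvpy".

ziaivljdsvpy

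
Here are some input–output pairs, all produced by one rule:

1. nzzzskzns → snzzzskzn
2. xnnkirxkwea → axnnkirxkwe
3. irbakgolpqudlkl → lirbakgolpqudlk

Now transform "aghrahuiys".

saghrahuiy

In each case the input is transformed by: move the last character to the front.
Applying that to "aghrahuiys" gives "saghrahuiy".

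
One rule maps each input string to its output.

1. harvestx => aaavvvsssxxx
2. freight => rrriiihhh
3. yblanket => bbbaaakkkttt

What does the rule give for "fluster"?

lllssseee

Looking at the pairs, the operation is to keep every other character starting from the second (positions 2nd, 4th, 6th, ...), then repeat every character 3 times.
"fluster" → "lse" → "lllssseee".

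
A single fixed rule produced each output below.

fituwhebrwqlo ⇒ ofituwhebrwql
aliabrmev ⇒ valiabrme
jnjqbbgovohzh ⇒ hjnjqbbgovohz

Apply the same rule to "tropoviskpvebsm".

The pattern: move the last character to the front.
For "tropoviskpvebsm" the result is "mtropoviskpvebs".

mtropoviskpvebs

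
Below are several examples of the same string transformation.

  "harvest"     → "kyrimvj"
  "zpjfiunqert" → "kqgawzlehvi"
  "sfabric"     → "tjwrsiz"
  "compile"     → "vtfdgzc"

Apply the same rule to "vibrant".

In each case the input is transformed by: shift every letter 9 places backward in the alphabet (wrapping around), then move the last character to the front.
"vibrant" → "kmzsire".

kmzsire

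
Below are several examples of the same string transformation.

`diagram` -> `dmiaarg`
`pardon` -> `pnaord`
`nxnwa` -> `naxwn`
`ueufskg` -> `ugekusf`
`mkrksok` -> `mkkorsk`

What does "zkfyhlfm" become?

The pattern: take characters alternately from the front and the back (1st, last, 2nd, 2nd-last, ...).
On "zkfyhlfm" that produces "zmkfflyh".

zmkfflyh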